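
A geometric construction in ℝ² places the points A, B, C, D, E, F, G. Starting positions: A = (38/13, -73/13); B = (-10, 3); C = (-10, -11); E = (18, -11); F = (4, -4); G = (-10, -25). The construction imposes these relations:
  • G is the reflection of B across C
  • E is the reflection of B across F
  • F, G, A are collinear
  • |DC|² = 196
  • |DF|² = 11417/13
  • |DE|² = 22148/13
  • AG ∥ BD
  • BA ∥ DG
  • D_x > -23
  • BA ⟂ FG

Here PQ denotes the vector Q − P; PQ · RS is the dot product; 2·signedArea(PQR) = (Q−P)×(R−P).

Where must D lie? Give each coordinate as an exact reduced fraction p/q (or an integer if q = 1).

D = (-298/13, -213/13)

1. D_x = -298/13  [BA ∥ DG ∩ AG ∥ BD]
2. D_y = -213/13  [BA ∥ DG ∩ AG ∥ BD]
   → D = (-298/13, -213/13)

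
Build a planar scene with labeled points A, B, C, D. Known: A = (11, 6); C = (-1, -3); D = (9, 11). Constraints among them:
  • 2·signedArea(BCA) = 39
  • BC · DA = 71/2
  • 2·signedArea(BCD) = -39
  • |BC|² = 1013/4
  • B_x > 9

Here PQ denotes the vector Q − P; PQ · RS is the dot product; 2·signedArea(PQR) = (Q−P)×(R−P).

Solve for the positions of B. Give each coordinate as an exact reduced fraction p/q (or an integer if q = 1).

1. B_x = 10  [2·signedArea(BCA) = 39 ∩ 2·signedArea(BCD) = -39]
2. B_y = 17/2  [2·signedArea(BCA) = 39 ∩ 2·signedArea(BCD) = -39]
   → B = (10, 17/2)

B = (10, 17/2)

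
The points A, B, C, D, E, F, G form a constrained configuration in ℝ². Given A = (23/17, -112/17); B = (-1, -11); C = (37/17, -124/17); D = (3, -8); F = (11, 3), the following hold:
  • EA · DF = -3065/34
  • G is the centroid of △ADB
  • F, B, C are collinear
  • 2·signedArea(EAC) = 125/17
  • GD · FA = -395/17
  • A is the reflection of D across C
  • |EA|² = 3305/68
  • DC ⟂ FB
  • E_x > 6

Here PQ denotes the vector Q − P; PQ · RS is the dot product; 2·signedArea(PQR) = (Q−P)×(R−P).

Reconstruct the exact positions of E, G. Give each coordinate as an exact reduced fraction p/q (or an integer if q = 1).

E = (7, -5/2)
G = (19/17, -145/17)

1. E_x = 7  [2·signedArea(EAC) = 125/17 ∩ EA · DF = -3065/34]
2. E_y = -5/2  [2·signedArea(EAC) = 125/17 ∩ EA · DF = -3065/34]
   → E = (7, -5/2)
3. G_x = 19/17  [G is the centroid of △ADB]
4. G_y = -145/17  [G is the centroid of △ADB]
   → G = (19/17, -145/17)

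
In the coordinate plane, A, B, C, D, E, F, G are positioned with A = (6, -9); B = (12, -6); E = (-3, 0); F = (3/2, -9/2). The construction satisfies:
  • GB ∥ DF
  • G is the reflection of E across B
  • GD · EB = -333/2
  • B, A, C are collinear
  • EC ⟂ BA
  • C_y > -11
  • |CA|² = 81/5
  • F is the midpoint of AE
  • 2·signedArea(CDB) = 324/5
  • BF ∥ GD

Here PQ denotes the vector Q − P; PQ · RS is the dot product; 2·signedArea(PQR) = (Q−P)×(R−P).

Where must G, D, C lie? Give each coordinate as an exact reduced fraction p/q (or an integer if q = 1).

C = (12/5, -54/5)
D = (33/2, -21/2)
G = (27, -12)

1. G_x = 27  [G is the reflection of E across B]
2. G_y = -12  [G is the reflection of E across B]
   → G = (27, -12)
3. D_x = 33/2  [GB ∥ DF ∩ BF ∥ GD]
4. D_y = -21/2  [GB ∥ DF ∩ BF ∥ GD]
   → D = (33/2, -21/2)
5. C_x = 12/5  [B, A, C are collinear ∩ EC ⟂ BA]
6. C_y = -54/5  [B, A, C are collinear ∩ EC ⟂ BA]
   → C = (12/5, -54/5)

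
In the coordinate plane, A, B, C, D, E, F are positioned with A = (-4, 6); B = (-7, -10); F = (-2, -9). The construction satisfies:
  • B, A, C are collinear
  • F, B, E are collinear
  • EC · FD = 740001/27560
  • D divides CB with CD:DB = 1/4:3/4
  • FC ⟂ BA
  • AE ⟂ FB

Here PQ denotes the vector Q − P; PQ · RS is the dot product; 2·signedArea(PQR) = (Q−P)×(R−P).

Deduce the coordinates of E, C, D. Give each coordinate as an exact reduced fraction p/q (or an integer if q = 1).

C = (-1762/265, -2154/265)
D = (-7141/1060, -2278/265)
E = (-27/26, -229/26)

1. E_x = -27/26  [F, B, E are collinear ∩ AE ⟂ FB]
2. E_y = -229/26  [F, B, E are collinear ∩ AE ⟂ FB]
   → E = (-27/26, -229/26)
3. C_x = -1762/265  [B, A, C are collinear ∩ FC ⟂ BA]
4. C_y = -2154/265  [B, A, C are collinear ∩ FC ⟂ BA]
   → C = (-1762/265, -2154/265)
5. D_x = -7141/1060  [D divides CB with CD:DB = 1/4:3/4]
6. D_y = -2278/265  [D divides CB with CD:DB = 1/4:3/4]
   → D = (-7141/1060, -2278/265)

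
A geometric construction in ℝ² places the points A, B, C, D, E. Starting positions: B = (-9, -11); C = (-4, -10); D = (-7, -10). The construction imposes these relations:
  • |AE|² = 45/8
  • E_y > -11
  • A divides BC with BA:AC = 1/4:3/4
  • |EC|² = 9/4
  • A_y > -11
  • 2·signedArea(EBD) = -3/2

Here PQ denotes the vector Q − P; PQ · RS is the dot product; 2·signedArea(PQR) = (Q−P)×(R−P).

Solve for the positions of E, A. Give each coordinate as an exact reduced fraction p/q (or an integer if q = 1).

A = (-31/4, -43/4)
E = (-11/2, -10)

1. A_x = -31/4  [A divides BC with BA:AC = 1/4:3/4]
2. A_y = -43/4  [A divides BC with BA:AC = 1/4:3/4]
   → A = (-31/4, -43/4)
3. E_x = -11/2  [line -1·x + 2·y + 29/2 = 0 ∩ |AE|² = 45/8]
4. E_y = -10  [line -1·x + 2·y + 29/2 = 0 ∩ |AE|² = 45/8]
   → E = (-11/2, -10)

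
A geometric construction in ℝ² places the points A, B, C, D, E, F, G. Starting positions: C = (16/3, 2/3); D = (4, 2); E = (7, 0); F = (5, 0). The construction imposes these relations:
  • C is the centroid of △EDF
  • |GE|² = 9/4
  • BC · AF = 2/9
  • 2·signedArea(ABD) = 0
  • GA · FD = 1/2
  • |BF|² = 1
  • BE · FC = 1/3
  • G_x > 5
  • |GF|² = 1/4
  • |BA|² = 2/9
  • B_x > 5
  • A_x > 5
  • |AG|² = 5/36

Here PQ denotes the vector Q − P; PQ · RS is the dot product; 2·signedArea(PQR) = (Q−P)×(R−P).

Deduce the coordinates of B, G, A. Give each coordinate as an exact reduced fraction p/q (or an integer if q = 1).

1. B_x = 6  [line -1/3·x + -2/3·y + 2 = 0 ∩ |BF|² = 1]
2. B_y = 0  [line -1/3·x + -2/3·y + 2 = 0 ∩ |BF|² = 1]
   → B = (6, 0)
3. A_x = 17/3  [2·signedArea(ABD) = 0 ∩ BC · AF = 2/9]
4. A_y = 1/3  [2·signedArea(ABD) = 0 ∩ BC · AF = 2/9]
   → A = (17/3, 1/3)
5. G_x = 11/2  [line 1·x + -2·y + -11/2 = 0 ∩ |GF|² = 1/4]
6. G_y = 0  [line 1·x + -2·y + -11/2 = 0 ∩ |GF|² = 1/4]
   → G = (11/2, 0)

A = (17/3, 1/3)
B = (6, 0)
G = (11/2, 0)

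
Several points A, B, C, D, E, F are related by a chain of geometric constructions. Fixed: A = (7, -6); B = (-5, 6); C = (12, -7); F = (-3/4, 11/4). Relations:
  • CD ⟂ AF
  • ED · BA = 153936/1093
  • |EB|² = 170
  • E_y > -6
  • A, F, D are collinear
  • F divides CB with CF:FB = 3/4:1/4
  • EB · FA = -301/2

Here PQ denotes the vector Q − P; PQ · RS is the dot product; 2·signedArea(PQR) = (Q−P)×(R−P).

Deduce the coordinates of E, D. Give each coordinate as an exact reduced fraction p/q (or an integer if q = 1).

D = (10596/1093, -9883/1093)
E = (2, -5)

1. D_x = 10596/1093  [A, F, D are collinear ∩ CD ⟂ AF]
2. D_y = -9883/1093  [A, F, D are collinear ∩ CD ⟂ AF]
   → D = (10596/1093, -9883/1093)
3. E_x = 2  [EB · FA = -301/2 ∩ ED · BA = 153936/1093]
4. E_y = -5  [EB · FA = -301/2 ∩ ED · BA = 153936/1093]
   → E = (2, -5)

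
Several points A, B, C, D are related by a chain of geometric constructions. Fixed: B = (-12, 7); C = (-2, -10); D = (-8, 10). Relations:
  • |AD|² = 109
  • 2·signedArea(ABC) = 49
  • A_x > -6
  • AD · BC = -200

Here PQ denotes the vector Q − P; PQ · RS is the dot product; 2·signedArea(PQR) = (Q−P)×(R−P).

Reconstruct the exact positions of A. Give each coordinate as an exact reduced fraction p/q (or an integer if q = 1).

1. A_x = -5  [2·signedArea(ABC) = 49 ∩ AD · BC = -200]
2. A_y = 0  [2·signedArea(ABC) = 49 ∩ AD · BC = -200]
   → A = (-5, 0)

A = (-5, 0)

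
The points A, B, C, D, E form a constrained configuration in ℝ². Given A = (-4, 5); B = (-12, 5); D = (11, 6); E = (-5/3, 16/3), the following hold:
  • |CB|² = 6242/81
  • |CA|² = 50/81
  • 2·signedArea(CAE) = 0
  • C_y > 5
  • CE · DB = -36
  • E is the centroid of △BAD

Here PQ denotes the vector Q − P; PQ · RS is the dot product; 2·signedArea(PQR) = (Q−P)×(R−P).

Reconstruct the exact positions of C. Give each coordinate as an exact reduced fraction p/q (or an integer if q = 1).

1. C_x = -29/9  [2·signedArea(CAE) = 0 ∩ CE · DB = -36]
2. C_y = 46/9  [2·signedArea(CAE) = 0 ∩ CE · DB = -36]
   → C = (-29/9, 46/9)

C = (-29/9, 46/9)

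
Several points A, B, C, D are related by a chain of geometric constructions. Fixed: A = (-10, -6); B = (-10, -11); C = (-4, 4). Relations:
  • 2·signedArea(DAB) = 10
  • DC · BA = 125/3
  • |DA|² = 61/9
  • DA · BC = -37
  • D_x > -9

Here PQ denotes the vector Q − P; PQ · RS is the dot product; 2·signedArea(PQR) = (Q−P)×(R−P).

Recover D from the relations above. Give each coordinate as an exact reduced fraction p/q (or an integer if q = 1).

1. D_x = -8  [2·signedArea(DAB) = 10 ∩ DA · BC = -37]
2. D_y = -13/3  [2·signedArea(DAB) = 10 ∩ DA · BC = -37]
   → D = (-8, -13/3)

D = (-8, -13/3)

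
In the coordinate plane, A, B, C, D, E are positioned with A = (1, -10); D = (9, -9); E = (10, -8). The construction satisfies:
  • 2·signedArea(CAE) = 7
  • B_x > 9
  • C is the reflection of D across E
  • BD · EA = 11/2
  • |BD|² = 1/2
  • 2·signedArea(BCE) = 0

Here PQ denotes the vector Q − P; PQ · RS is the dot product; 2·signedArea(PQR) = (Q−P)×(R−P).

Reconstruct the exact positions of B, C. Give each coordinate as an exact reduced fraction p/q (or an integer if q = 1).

B = (19/2, -17/2)
C = (11, -7)

1. C_x = 11  [C is the reflection of D across E]
2. C_y = -7  [C is the reflection of D across E]
   → C = (11, -7)
3. B_x = 19/2  [2·signedArea(BCE) = 0 ∩ BD · EA = 11/2]
4. B_y = -17/2  [2·signedArea(BCE) = 0 ∩ BD · EA = 11/2]
   → B = (19/2, -17/2)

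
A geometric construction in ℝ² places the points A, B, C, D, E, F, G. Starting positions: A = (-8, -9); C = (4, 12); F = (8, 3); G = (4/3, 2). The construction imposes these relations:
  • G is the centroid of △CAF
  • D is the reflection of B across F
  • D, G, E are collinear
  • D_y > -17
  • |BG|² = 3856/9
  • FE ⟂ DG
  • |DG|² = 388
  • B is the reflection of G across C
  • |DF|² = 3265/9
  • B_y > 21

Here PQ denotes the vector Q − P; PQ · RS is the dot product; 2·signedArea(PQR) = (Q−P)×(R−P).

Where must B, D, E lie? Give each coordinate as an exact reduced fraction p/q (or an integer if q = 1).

B = (20/3, 22)
D = (28/3, -16)
E = (200/97, 35/97)

1. B_x = 20/3  [B is the reflection of G across C]
2. B_y = 22  [B is the reflection of G across C]
   → B = (20/3, 22)
3. D_x = 28/3  [D is the reflection of B across F]
4. D_y = -16  [D is the reflection of B across F]
   → D = (28/3, -16)
5. E_x = 200/97  [D, G, E are collinear ∩ FE ⟂ DG]
6. E_y = 35/97  [D, G, E are collinear ∩ FE ⟂ DG]
   → E = (200/97, 35/97)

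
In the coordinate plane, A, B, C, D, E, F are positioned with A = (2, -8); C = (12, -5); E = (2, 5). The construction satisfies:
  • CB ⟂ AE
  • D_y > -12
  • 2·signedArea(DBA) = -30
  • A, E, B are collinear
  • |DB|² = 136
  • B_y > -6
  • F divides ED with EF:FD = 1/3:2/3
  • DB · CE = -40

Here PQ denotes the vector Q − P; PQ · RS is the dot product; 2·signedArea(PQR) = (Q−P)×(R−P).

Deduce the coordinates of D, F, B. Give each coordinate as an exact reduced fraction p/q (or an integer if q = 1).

1. B_x = 2  [A, E, B are collinear ∩ CB ⟂ AE]
2. B_y = -5  [A, E, B are collinear ∩ CB ⟂ AE]
   → B = (2, -5)
3. D_x = -8  [2·signedArea(DBA) = -30 ∩ DB · CE = -40]
4. D_y = -11  [2·signedArea(DBA) = -30 ∩ DB · CE = -40]
   → D = (-8, -11)
5. F_x = -4/3  [F divides ED with EF:FD = 1/3:2/3]
6. F_y = -1/3  [F divides ED with EF:FD = 1/3:2/3]
   → F = (-4/3, -1/3)

B = (2, -5)
D = (-8, -11)
F = (-4/3, -1/3)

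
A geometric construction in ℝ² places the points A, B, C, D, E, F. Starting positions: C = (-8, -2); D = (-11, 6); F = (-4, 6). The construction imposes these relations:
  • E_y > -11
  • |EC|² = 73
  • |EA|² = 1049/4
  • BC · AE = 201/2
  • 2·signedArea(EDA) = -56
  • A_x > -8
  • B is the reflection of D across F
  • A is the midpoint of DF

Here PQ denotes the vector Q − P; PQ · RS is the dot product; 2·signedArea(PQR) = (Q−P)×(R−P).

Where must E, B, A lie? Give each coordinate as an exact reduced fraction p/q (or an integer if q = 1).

A = (-15/2, 6)
B = (3, 6)
E = (-5, -10)

1. B_x = 3  [B is the reflection of D across F]
2. B_y = 6  [B is the reflection of D across F]
   → B = (3, 6)
3. A_x = -15/2  [A is the midpoint of DF]
4. A_y = 6  [A is the midpoint of DF]
   → A = (-15/2, 6)
5. E_x = -5  [2·signedArea(EDA) = -56 ∩ BC · AE = 201/2]
6. E_y = -10  [2·signedArea(EDA) = -56 ∩ BC · AE = 201/2]
   → E = (-5, -10)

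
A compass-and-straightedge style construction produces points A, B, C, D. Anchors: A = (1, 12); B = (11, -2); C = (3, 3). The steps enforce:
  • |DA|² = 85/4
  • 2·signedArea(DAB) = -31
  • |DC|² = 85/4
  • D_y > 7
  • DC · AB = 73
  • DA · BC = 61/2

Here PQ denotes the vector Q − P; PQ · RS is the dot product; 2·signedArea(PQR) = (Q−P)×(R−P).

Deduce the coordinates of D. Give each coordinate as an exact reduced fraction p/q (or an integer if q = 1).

D = (2, 15/2)

1. D_x = 2  [DA · BC = 61/2 ∩ 2·signedArea(DAB) = -31]
2. D_y = 15/2  [DA · BC = 61/2 ∩ 2·signedArea(DAB) = -31]
   → D = (2, 15/2)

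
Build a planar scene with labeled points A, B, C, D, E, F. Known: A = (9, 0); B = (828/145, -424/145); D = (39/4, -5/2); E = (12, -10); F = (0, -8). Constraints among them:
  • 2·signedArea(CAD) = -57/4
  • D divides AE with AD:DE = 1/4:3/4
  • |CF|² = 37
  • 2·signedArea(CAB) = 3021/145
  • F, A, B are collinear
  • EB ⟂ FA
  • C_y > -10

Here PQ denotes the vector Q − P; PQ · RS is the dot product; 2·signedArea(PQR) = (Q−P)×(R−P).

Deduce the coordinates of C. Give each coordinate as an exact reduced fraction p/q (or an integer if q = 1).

1. C_x = 6  [2·signedArea(CAD) = -57/4 ∩ 2·signedArea(CAB) = 3021/145]
2. C_y = -9  [2·signedArea(CAD) = -57/4 ∩ 2·signedArea(CAB) = 3021/145]
   → C = (6, -9)

C = (6, -9)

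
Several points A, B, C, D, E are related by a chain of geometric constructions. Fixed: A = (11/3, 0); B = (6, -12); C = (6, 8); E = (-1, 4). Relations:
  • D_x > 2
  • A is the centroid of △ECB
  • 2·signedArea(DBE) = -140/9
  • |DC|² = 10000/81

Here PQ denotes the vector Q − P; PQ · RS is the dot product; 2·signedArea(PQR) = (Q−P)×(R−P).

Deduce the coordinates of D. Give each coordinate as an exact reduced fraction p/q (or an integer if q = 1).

D = (26/9, -8/3)

1. D_x = 26/9  [line -16·x + -7·y + 248/9 = 0 ∩ |DC|² = 10000/81]
2. D_y = -8/3  [line -16·x + -7·y + 248/9 = 0 ∩ |DC|² = 10000/81]
   → D = (26/9, -8/3)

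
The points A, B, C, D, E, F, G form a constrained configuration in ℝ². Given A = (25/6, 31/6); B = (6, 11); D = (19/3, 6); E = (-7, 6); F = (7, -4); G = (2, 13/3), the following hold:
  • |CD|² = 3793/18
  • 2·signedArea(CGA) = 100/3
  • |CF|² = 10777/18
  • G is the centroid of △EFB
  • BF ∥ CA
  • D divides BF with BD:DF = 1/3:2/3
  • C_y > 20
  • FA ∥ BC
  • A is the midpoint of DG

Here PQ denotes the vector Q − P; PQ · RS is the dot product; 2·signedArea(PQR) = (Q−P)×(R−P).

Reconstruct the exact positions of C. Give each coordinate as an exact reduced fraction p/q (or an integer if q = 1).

C = (19/6, 121/6)

1. C_x = 19/6  [BF ∥ CA ∩ FA ∥ BC]
2. C_y = 121/6  [BF ∥ CA ∩ FA ∥ BC]
   → C = (19/6, 121/6)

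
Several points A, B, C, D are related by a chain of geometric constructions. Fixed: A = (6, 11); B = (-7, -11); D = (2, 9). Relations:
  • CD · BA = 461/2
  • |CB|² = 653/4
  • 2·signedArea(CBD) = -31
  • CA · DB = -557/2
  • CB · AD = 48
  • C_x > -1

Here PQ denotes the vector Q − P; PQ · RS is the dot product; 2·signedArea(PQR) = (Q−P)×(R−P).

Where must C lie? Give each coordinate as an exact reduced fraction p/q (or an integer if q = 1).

1. C_x = -1/2  [CA · DB = -557/2 ∩ 2·signedArea(CBD) = -31]
2. C_y = 0  [CA · DB = -557/2 ∩ 2·signedArea(CBD) = -31]
   → C = (-1/2, 0)

C = (-1/2, 0)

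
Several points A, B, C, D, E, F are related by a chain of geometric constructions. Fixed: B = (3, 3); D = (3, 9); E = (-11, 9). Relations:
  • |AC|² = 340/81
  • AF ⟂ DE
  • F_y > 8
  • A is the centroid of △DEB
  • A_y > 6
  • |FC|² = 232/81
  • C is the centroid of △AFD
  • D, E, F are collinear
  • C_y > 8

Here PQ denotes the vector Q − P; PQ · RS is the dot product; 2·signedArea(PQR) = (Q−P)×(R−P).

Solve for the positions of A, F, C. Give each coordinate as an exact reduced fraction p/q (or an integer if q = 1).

1. A_x = -5/3  [A is the centroid of △DEB]
2. A_y = 7  [A is the centroid of △DEB]
   → A = (-5/3, 7)
3. F_x = -5/3  [D, E, F are collinear ∩ AF ⟂ DE]
4. F_y = 9  [D, E, F are collinear ∩ AF ⟂ DE]
   → F = (-5/3, 9)
5. C_x = -1/9  [C is the centroid of △AFD]
6. C_y = 25/3  [C is the centroid of △AFD]
   → C = (-1/9, 25/3)

A = (-5/3, 7)
C = (-1/9, 25/3)
F = (-5/3, 9)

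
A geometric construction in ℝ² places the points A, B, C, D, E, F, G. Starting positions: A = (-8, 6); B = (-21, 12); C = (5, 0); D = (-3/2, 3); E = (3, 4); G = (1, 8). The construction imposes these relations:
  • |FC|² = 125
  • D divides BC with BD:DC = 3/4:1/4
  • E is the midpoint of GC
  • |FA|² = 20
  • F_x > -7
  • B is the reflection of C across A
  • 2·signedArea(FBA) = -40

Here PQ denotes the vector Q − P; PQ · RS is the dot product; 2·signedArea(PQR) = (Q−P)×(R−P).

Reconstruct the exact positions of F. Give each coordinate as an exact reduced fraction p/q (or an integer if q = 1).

F = (-6, 2)

1. F_x = -6  [line 6·x + 13·y + 10 = 0 ∩ |FA|² = 20]
2. F_y = 2  [line 6·x + 13·y + 10 = 0 ∩ |FA|² = 20]
   → F = (-6, 2)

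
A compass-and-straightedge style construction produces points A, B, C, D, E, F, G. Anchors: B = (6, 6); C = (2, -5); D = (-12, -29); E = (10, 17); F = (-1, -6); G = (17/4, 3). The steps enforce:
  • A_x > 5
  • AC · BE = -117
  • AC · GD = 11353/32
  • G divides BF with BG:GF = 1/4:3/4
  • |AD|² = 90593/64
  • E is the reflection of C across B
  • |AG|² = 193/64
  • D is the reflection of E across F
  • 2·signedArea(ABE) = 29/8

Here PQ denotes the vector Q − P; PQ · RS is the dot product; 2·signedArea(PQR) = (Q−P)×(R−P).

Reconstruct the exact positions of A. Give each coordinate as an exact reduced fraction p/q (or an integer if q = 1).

A = (41/8, 9/2)

1. A_x = 41/8  [2·signedArea(ABE) = 29/8 ∩ AC · BE = -117]
2. A_y = 9/2  [2·signedArea(ABE) = 29/8 ∩ AC · BE = -117]
   → A = (41/8, 9/2)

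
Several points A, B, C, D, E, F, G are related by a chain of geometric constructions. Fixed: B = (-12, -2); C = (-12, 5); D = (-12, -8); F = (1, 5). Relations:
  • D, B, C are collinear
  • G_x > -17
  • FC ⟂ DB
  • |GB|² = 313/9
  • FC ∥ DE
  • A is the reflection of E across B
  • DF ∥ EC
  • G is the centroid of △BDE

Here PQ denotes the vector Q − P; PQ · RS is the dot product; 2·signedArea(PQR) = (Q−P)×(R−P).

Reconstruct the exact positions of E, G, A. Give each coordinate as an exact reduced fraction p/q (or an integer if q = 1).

1. E_x = -25  [DF ∥ EC ∩ FC ∥ DE]
2. E_y = -8  [DF ∥ EC ∩ FC ∥ DE]
   → E = (-25, -8)
3. G_x = -49/3  [G is the centroid of △BDE]
4. G_y = -6  [G is the centroid of △BDE]
   → G = (-49/3, -6)
5. A_x = 1  [A is the reflection of E across B]
6. A_y = 4  [A is the reflection of E across B]
   → A = (1, 4)

A = (1, 4)
E = (-25, -8)
G = (-49/3, -6)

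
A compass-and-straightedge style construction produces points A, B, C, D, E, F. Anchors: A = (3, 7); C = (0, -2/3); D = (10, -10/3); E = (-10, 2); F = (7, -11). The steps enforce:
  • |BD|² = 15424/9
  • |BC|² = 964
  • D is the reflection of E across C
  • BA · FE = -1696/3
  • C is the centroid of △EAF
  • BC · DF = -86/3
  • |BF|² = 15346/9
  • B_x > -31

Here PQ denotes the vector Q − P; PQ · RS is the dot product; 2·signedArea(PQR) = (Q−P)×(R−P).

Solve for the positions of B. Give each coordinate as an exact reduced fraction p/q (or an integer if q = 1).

B = (-30, 22/3)

1. B_x = -30  [BA · FE = -1696/3 ∩ BC · DF = -86/3]
2. B_y = 22/3  [BA · FE = -1696/3 ∩ BC · DF = -86/3]
   → B = (-30, 22/3)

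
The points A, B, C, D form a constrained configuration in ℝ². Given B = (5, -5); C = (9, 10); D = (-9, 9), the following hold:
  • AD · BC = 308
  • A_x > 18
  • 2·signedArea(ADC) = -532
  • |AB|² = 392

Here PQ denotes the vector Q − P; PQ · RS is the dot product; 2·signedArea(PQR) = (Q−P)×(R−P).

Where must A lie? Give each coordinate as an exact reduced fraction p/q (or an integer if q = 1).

1. A_x = 19  [AD · BC = 308 ∩ 2·signedArea(ADC) = -532]
2. A_y = -19  [AD · BC = 308 ∩ 2·signedArea(ADC) = -532]
   → A = (19, -19)

A = (19, -19)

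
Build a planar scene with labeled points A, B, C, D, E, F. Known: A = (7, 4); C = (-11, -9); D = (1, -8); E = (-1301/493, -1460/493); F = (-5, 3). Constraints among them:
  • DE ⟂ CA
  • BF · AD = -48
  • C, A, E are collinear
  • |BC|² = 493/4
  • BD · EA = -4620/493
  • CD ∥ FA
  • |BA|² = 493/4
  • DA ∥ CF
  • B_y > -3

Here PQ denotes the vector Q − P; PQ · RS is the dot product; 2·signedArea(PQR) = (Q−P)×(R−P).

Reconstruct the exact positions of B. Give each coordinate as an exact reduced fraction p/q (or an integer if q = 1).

1. B_x = -2  [BD · EA = -4620/493 ∩ BF · AD = -48]
2. B_y = -5/2  [BD · EA = -4620/493 ∩ BF · AD = -48]
   → B = (-2, -5/2)

B = (-2, -5/2)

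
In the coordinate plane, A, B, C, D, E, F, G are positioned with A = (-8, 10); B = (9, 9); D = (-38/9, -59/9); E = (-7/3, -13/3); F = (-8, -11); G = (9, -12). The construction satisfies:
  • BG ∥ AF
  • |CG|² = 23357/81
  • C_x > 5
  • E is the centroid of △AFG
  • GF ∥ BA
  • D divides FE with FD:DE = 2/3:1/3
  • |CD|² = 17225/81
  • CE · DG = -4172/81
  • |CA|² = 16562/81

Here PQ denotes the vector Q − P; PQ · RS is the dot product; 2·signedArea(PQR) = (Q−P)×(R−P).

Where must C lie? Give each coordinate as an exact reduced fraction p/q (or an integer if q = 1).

C = (47/9, 41/9)

1. C_x = 47/9  [line -119/9·x + 49/9·y + 3584/81 = 0 ∩ |CA|² = 16562/81]
2. C_y = 41/9  [line -119/9·x + 49/9·y + 3584/81 = 0 ∩ |CA|² = 16562/81]
   → C = (47/9, 41/9)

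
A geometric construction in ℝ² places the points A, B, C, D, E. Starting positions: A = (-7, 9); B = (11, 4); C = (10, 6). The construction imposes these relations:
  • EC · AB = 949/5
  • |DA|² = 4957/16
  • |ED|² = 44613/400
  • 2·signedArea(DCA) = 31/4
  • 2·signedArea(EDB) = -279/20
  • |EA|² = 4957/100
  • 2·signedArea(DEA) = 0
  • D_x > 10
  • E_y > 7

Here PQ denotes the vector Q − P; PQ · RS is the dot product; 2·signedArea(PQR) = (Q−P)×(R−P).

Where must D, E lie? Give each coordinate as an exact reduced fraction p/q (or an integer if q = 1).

1. D_x = 41/4  [line -3·x + -17·y + 497/4 = 0 ∩ |DA|² = 4957/16]
2. D_y = 11/2  [line -3·x + -17·y + 497/4 = 0 ∩ |DA|² = 4957/16]
   → D = (41/4, 11/2)
3. E_x = -1/10  [2·signedArea(DEA) = 0 ∩ 2·signedArea(EDB) = -279/20]
4. E_y = 38/5  [2·signedArea(DEA) = 0 ∩ 2·signedArea(EDB) = -279/20]
   → E = (-1/10, 38/5)

D = (41/4, 11/2)
E = (-1/10, 38/5)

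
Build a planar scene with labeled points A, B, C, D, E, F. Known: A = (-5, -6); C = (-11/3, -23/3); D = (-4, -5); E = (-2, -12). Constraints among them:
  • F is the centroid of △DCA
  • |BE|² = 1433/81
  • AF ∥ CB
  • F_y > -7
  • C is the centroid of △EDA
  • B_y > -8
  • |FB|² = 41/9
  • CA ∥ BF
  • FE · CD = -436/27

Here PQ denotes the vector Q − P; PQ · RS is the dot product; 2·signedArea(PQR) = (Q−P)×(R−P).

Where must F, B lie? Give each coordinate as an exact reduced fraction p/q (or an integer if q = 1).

B = (-26/9, -71/9)
F = (-38/9, -56/9)

1. F_x = -38/9  [F is the centroid of △DCA]
2. F_y = -56/9  [F is the centroid of △DCA]
   → F = (-38/9, -56/9)
3. B_x = -26/9  [CA ∥ BF ∩ AF ∥ CB]
4. B_y = -71/9  [CA ∥ BF ∩ AF ∥ CB]
   → B = (-26/9, -71/9)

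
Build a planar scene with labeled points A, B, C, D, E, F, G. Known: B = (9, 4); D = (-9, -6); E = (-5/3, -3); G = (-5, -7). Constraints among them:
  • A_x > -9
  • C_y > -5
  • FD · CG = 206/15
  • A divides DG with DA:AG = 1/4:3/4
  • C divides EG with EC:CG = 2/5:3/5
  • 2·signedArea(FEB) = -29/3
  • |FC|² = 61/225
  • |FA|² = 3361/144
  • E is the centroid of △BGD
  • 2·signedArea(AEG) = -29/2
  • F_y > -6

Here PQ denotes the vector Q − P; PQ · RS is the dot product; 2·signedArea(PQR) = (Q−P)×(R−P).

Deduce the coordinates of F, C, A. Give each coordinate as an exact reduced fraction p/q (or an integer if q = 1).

A = (-8, -25/4)
C = (-3, -23/5)
F = (-10/3, -5)

1. C_x = -3  [C divides EG with EC:CG = 2/5:3/5]
2. C_y = -23/5  [C divides EG with EC:CG = 2/5:3/5]
   → C = (-3, -23/5)
3. A_x = -8  [A divides DG with DA:AG = 1/4:3/4]
4. A_y = -25/4  [A divides DG with DA:AG = 1/4:3/4]
   → A = (-8, -25/4)
5. F_x = -10/3  [FD · CG = 206/15 ∩ 2·signedArea(FEB) = -29/3]
6. F_y = -5  [FD · CG = 206/15 ∩ 2·signedArea(FEB) = -29/3]
   → F = (-10/3, -5)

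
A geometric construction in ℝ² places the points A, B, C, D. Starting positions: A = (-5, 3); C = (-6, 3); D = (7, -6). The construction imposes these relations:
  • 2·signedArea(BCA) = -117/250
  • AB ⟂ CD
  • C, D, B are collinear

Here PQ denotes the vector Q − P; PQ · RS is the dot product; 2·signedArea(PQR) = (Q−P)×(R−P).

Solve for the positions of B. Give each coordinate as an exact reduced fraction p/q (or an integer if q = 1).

1. B_x = -1331/250  [C, D, B are collinear ∩ AB ⟂ CD]
2. B_y = 633/250  [C, D, B are collinear ∩ AB ⟂ CD]
   → B = (-1331/250, 633/250)

B = (-1331/250, 633/250)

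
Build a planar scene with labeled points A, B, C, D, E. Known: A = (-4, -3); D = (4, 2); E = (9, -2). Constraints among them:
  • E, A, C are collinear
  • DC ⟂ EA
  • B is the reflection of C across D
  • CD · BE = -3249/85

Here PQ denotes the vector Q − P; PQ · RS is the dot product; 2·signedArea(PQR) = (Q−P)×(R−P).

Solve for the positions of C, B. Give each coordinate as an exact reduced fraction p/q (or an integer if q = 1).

B = (623/170, 1081/170)
C = (737/170, -401/170)

1. C_x = 737/170  [E, A, C are collinear ∩ DC ⟂ EA]
2. C_y = -401/170  [E, A, C are collinear ∩ DC ⟂ EA]
   → C = (737/170, -401/170)
3. B_x = 623/170  [B is the reflection of C across D]
4. B_y = 1081/170  [B is the reflection of C across D]
   → B = (623/170, 1081/170)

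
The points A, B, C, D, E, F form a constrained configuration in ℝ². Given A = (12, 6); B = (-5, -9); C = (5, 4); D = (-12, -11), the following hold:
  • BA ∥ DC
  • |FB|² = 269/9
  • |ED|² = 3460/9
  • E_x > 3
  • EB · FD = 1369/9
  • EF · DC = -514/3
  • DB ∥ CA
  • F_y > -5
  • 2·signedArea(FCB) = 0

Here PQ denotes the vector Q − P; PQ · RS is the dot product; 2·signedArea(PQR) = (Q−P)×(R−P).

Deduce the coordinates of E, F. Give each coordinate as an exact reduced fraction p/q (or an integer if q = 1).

E = (4, 1/3)
F = (-5/3, -14/3)

1. F_x = -5/3  [line 13·x + -10·y + -25 = 0 ∩ |FB|² = 269/9]
2. F_y = -14/3  [line 13·x + -10·y + -25 = 0 ∩ |FB|² = 269/9]
   → F = (-5/3, -14/3)
3. E_x = 4  [EB · FD = 1369/9 ∩ EF · DC = -514/3]
4. E_y = 1/3  [EB · FD = 1369/9 ∩ EF · DC = -514/3]
   → E = (4, 1/3)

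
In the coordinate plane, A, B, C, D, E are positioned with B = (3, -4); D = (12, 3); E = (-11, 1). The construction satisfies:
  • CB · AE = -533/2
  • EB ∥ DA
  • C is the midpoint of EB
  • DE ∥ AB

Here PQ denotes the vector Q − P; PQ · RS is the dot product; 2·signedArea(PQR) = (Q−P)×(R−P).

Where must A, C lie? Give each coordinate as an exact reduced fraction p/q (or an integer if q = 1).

1. A_x = 26  [DE ∥ AB ∩ EB ∥ DA]
2. A_y = -2  [DE ∥ AB ∩ EB ∥ DA]
   → A = (26, -2)
3. C_x = -4  [C is the midpoint of EB]
4. C_y = -3/2  [C is the midpoint of EB]
   → C = (-4, -3/2)

A = (26, -2)
C = (-4, -3/2)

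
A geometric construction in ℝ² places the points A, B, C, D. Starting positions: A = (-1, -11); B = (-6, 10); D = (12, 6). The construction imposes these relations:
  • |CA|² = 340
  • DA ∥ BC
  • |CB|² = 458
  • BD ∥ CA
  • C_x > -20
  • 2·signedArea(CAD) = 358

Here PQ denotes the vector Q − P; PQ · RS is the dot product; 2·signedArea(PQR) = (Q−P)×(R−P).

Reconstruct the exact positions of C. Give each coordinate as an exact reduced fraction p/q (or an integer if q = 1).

1. C_x = -19  [BD ∥ CA ∩ DA ∥ BC]
2. C_y = -7  [BD ∥ CA ∩ DA ∥ BC]
   → C = (-19, -7)

C = (-19, -7)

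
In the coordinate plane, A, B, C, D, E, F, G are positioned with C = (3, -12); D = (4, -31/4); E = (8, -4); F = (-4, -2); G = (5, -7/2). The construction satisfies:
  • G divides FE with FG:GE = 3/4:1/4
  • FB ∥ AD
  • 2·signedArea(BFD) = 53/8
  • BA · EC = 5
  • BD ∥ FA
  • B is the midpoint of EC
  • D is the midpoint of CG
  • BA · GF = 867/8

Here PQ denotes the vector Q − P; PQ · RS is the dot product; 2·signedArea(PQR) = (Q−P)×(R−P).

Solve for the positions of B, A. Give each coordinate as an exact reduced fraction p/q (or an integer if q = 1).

A = (-11/2, -7/4)
B = (11/2, -8)

1. B_x = 11/2  [B is the midpoint of EC]
2. B_y = -8  [B is the midpoint of EC]
   → B = (11/2, -8)
3. A_x = -11/2  [FB ∥ AD ∩ BD ∥ FA]
4. A_y = -7/4  [FB ∥ AD ∩ BD ∥ FA]
   → A = (-11/2, -7/4)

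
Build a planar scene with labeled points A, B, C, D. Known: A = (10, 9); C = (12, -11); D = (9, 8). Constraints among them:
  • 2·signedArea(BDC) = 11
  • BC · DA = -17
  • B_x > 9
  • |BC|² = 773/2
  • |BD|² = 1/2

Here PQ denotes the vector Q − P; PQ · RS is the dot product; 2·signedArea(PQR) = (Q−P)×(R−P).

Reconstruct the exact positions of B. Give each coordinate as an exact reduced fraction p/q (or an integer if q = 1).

1. B_x = 19/2  [2·signedArea(BDC) = 11 ∩ BC · DA = -17]
2. B_y = 17/2  [2·signedArea(BDC) = 11 ∩ BC · DA = -17]
   → B = (19/2, 17/2)

B = (19/2, 17/2)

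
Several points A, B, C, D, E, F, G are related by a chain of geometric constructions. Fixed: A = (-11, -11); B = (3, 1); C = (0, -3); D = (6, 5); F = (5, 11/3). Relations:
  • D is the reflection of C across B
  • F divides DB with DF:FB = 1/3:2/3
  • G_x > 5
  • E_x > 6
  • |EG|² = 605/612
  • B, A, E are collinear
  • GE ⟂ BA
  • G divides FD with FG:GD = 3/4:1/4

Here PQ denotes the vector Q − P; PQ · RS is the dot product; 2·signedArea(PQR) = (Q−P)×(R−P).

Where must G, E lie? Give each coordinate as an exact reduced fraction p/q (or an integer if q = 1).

1. G_x = 23/4  [G divides FD with FG:GD = 3/4:1/4]
2. G_y = 14/3  [G divides FD with FG:GD = 3/4:1/4]
   → G = (23/4, 14/3)
3. E_x = 435/68  [B, A, E are collinear ∩ GE ⟂ BA]
4. E_y = 133/34  [B, A, E are collinear ∩ GE ⟂ BA]
   → E = (435/68, 133/34)

E = (435/68, 133/34)
G = (23/4, 14/3)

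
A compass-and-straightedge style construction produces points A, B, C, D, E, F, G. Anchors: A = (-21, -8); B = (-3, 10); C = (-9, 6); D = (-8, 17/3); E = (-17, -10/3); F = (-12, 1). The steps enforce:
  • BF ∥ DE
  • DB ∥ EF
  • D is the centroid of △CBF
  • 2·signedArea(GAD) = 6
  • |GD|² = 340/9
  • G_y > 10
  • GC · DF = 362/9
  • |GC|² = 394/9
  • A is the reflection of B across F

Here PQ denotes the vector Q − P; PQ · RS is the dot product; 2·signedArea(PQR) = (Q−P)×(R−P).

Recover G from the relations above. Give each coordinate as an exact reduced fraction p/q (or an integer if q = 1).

G = (-4, 31/3)

1. G_x = -4  [GC · DF = 362/9 ∩ 2·signedArea(GAD) = 6]
2. G_y = 31/3  [GC · DF = 362/9 ∩ 2·signedArea(GAD) = 6]
   → G = (-4, 31/3)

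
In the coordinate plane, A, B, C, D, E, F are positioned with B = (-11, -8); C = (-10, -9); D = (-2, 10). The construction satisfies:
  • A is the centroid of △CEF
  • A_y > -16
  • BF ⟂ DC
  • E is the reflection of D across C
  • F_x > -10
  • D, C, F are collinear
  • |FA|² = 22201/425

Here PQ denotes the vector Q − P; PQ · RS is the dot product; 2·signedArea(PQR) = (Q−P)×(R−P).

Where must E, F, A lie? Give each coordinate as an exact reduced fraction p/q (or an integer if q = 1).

1. E_x = -18  [E is the reflection of D across C]
2. E_y = -28  [E is the reflection of D across C]
   → E = (-18, -28)
3. F_x = -4162/425  [D, C, F are collinear ∩ BF ⟂ DC]
4. F_y = -3616/425  [D, C, F are collinear ∩ BF ⟂ DC]
   → F = (-4162/425, -3616/425)
5. A_x = -5354/425  [A is the centroid of △CEF]
6. A_y = -6447/425  [A is the centroid of △CEF]
   → A = (-5354/425, -6447/425)

A = (-5354/425, -6447/425)
E = (-18, -28)
F = (-4162/425, -3616/425)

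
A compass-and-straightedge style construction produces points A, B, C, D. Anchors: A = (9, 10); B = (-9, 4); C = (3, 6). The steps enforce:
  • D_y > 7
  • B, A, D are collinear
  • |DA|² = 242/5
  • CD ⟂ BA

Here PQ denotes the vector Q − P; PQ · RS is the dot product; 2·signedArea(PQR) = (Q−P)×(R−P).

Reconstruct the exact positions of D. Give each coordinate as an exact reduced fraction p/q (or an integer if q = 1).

1. D_x = 12/5  [B, A, D are collinear ∩ CD ⟂ BA]
2. D_y = 39/5  [B, A, D are collinear ∩ CD ⟂ BA]
   → D = (12/5, 39/5)

D = (12/5, 39/5)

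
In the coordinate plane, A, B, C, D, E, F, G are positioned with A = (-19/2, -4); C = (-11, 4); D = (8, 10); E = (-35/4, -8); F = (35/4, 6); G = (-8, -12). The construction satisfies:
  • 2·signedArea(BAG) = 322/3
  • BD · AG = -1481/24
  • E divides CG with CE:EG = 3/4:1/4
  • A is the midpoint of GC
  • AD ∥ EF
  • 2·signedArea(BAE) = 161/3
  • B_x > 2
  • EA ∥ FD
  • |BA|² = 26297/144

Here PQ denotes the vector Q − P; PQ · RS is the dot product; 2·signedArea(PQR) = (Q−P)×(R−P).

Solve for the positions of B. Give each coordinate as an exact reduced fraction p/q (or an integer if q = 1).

1. B_x = 35/12  [BD · AG = -1481/24 ∩ 2·signedArea(BAG) = 322/3]
2. B_y = 4/3  [BD · AG = -1481/24 ∩ 2·signedArea(BAG) = 322/3]
   → B = (35/12, 4/3)

B = (35/12, 4/3)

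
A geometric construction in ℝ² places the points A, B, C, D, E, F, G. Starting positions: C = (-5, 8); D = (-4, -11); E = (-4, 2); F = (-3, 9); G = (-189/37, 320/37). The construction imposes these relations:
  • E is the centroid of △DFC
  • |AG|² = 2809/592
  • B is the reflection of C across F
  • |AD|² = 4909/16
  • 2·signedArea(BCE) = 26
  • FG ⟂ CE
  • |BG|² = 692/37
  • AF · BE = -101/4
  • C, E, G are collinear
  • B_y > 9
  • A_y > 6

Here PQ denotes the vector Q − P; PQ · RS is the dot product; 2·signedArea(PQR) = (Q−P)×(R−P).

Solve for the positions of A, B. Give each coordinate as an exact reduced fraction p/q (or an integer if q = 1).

1. B_x = -1  [B is the reflection of C across F]
2. B_y = 10  [B is the reflection of C across F]
   → B = (-1, 10)
3. A_x = -19/4  [line 3·x + 8·y + -151/4 = 0 ∩ |AD|² = 4909/16]
4. A_y = 13/2  [line 3·x + 8·y + -151/4 = 0 ∩ |AD|² = 4909/16]
   → A = (-19/4, 13/2)

A = (-19/4, 13/2)
B = (-1, 10)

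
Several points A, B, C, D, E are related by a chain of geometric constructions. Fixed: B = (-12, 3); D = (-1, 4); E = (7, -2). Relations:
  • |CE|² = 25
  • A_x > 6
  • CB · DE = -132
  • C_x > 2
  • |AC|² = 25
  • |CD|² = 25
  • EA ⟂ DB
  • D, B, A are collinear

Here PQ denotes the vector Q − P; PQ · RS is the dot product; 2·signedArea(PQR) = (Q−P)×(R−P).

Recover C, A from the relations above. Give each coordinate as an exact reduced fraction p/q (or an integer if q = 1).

A = (390/61, 285/61)
C = (3, 1)

1. C_x = 3  [line -8·x + 6·y + 18 = 0 ∩ |CD|² = 25]
2. C_y = 1  [line -8·x + 6·y + 18 = 0 ∩ |CD|² = 25]
   → C = (3, 1)
3. A_x = 390/61  [D, B, A are collinear ∩ EA ⟂ DB]
4. A_y = 285/61  [D, B, A are collinear ∩ EA ⟂ DB]
   → A = (390/61, 285/61)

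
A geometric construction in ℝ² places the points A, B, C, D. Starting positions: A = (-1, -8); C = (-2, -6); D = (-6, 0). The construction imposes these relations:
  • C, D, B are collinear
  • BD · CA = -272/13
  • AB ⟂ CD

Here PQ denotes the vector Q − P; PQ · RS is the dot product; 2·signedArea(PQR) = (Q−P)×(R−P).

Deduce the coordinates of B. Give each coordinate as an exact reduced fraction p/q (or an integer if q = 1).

B = (-10/13, -102/13)

1. B_x = -10/13  [C, D, B are collinear ∩ AB ⟂ CD]
2. B_y = -102/13  [C, D, B are collinear ∩ AB ⟂ CD]
   → B = (-10/13, -102/13)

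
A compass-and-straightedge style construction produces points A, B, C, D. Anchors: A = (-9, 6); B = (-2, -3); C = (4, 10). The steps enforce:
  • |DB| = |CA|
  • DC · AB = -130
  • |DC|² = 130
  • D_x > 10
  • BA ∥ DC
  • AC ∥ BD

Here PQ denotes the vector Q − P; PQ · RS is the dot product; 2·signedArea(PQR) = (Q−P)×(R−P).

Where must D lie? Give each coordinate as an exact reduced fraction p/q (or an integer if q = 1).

1. D_x = 11  [BA ∥ DC ∩ AC ∥ BD]
2. D_y = 1  [BA ∥ DC ∩ AC ∥ BD]
   → D = (11, 1)

D = (11, 1)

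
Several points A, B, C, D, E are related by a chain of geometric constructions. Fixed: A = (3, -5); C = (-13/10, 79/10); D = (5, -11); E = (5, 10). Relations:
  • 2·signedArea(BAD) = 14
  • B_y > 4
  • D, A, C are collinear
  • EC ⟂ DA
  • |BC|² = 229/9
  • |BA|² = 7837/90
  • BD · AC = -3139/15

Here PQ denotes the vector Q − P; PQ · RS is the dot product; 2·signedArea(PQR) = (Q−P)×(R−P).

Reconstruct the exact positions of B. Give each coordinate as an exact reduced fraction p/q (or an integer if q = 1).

1. B_x = 67/30  [2·signedArea(BAD) = 14 ∩ BD · AC = -3139/15]
2. B_y = 43/10  [2·signedArea(BAD) = 14 ∩ BD · AC = -3139/15]
   → B = (67/30, 43/10)

B = (67/30, 43/10)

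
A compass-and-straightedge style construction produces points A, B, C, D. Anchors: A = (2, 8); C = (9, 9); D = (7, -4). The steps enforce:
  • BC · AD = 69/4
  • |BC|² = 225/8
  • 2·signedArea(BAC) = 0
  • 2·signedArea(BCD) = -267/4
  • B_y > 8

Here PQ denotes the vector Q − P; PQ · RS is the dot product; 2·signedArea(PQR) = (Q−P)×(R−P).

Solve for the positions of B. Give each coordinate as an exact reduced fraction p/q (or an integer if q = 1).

B = (15/4, 33/4)

1. B_x = 15/4  [2·signedArea(BAC) = 0 ∩ BC · AD = 69/4]
2. B_y = 33/4  [2·signedArea(BAC) = 0 ∩ BC · AD = 69/4]
   → B = (15/4, 33/4)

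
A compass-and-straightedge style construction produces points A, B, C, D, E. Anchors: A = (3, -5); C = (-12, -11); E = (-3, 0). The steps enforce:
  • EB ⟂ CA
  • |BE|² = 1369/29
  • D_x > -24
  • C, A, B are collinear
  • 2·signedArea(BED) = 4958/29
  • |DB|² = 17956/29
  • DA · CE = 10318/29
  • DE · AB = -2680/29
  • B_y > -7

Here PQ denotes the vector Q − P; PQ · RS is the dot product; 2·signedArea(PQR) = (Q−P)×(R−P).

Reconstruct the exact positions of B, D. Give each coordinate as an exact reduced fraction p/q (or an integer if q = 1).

B = (-13/29, -185/29)
D = (-683/29, -453/29)

1. B_x = -13/29  [C, A, B are collinear ∩ EB ⟂ CA]
2. B_y = -185/29  [C, A, B are collinear ∩ EB ⟂ CA]
   → B = (-13/29, -185/29)
3. D_x = -683/29  [DE · AB = -2680/29 ∩ DA · CE = 10318/29]
4. D_y = -453/29  [DE · AB = -2680/29 ∩ DA · CE = 10318/29]
   → D = (-683/29, -453/29)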